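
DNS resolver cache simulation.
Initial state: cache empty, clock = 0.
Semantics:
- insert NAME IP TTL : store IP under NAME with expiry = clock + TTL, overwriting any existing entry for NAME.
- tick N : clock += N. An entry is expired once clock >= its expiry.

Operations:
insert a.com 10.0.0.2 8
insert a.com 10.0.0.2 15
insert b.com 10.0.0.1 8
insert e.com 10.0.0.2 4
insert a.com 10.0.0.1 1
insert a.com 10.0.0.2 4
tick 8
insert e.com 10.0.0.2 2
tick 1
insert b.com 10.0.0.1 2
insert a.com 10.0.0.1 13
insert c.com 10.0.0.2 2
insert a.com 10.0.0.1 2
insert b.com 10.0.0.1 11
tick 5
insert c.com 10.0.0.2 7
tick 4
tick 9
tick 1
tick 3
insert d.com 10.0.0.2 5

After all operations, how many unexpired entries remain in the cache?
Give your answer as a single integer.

Answer: 1

Derivation:
Op 1: insert a.com -> 10.0.0.2 (expiry=0+8=8). clock=0
Op 2: insert a.com -> 10.0.0.2 (expiry=0+15=15). clock=0
Op 3: insert b.com -> 10.0.0.1 (expiry=0+8=8). clock=0
Op 4: insert e.com -> 10.0.0.2 (expiry=0+4=4). clock=0
Op 5: insert a.com -> 10.0.0.1 (expiry=0+1=1). clock=0
Op 6: insert a.com -> 10.0.0.2 (expiry=0+4=4). clock=0
Op 7: tick 8 -> clock=8. purged={a.com,b.com,e.com}
Op 8: insert e.com -> 10.0.0.2 (expiry=8+2=10). clock=8
Op 9: tick 1 -> clock=9.
Op 10: insert b.com -> 10.0.0.1 (expiry=9+2=11). clock=9
Op 11: insert a.com -> 10.0.0.1 (expiry=9+13=22). clock=9
Op 12: insert c.com -> 10.0.0.2 (expiry=9+2=11). clock=9
Op 13: insert a.com -> 10.0.0.1 (expiry=9+2=11). clock=9
Op 14: insert b.com -> 10.0.0.1 (expiry=9+11=20). clock=9
Op 15: tick 5 -> clock=14. purged={a.com,c.com,e.com}
Op 16: insert c.com -> 10.0.0.2 (expiry=14+7=21). clock=14
Op 17: tick 4 -> clock=18.
Op 18: tick 9 -> clock=27. purged={b.com,c.com}
Op 19: tick 1 -> clock=28.
Op 20: tick 3 -> clock=31.
Op 21: insert d.com -> 10.0.0.2 (expiry=31+5=36). clock=31
Final cache (unexpired): {d.com} -> size=1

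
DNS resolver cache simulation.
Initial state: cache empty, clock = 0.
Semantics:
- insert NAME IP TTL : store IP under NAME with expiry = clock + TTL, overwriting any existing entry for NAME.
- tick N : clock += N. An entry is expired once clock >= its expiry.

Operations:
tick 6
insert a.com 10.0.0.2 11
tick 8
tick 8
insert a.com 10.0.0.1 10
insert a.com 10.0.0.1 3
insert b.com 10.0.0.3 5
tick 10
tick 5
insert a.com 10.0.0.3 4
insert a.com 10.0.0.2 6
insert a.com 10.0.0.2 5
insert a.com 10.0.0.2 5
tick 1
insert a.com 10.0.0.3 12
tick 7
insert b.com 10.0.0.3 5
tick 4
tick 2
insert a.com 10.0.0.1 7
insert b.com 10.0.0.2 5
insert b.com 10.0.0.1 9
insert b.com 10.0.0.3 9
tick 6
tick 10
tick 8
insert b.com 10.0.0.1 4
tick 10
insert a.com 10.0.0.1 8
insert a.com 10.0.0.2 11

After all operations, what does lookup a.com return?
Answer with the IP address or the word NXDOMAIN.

Op 1: tick 6 -> clock=6.
Op 2: insert a.com -> 10.0.0.2 (expiry=6+11=17). clock=6
Op 3: tick 8 -> clock=14.
Op 4: tick 8 -> clock=22. purged={a.com}
Op 5: insert a.com -> 10.0.0.1 (expiry=22+10=32). clock=22
Op 6: insert a.com -> 10.0.0.1 (expiry=22+3=25). clock=22
Op 7: insert b.com -> 10.0.0.3 (expiry=22+5=27). clock=22
Op 8: tick 10 -> clock=32. purged={a.com,b.com}
Op 9: tick 5 -> clock=37.
Op 10: insert a.com -> 10.0.0.3 (expiry=37+4=41). clock=37
Op 11: insert a.com -> 10.0.0.2 (expiry=37+6=43). clock=37
Op 12: insert a.com -> 10.0.0.2 (expiry=37+5=42). clock=37
Op 13: insert a.com -> 10.0.0.2 (expiry=37+5=42). clock=37
Op 14: tick 1 -> clock=38.
Op 15: insert a.com -> 10.0.0.3 (expiry=38+12=50). clock=38
Op 16: tick 7 -> clock=45.
Op 17: insert b.com -> 10.0.0.3 (expiry=45+5=50). clock=45
Op 18: tick 4 -> clock=49.
Op 19: tick 2 -> clock=51. purged={a.com,b.com}
Op 20: insert a.com -> 10.0.0.1 (expiry=51+7=58). clock=51
Op 21: insert b.com -> 10.0.0.2 (expiry=51+5=56). clock=51
Op 22: insert b.com -> 10.0.0.1 (expiry=51+9=60). clock=51
Op 23: insert b.com -> 10.0.0.3 (expiry=51+9=60). clock=51
Op 24: tick 6 -> clock=57.
Op 25: tick 10 -> clock=67. purged={a.com,b.com}
Op 26: tick 8 -> clock=75.
Op 27: insert b.com -> 10.0.0.1 (expiry=75+4=79). clock=75
Op 28: tick 10 -> clock=85. purged={b.com}
Op 29: insert a.com -> 10.0.0.1 (expiry=85+8=93). clock=85
Op 30: insert a.com -> 10.0.0.2 (expiry=85+11=96). clock=85
lookup a.com: present, ip=10.0.0.2 expiry=96 > clock=85

Answer: 10.0.0.2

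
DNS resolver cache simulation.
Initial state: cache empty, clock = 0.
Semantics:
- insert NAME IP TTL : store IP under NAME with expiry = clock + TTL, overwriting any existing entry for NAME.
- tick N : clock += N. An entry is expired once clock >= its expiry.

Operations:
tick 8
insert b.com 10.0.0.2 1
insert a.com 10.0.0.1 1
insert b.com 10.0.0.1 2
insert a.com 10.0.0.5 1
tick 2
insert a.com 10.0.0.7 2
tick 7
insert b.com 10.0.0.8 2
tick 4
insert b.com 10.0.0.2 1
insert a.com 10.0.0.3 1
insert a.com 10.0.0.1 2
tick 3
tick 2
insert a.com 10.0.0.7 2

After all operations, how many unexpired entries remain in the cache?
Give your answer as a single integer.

Answer: 1

Derivation:
Op 1: tick 8 -> clock=8.
Op 2: insert b.com -> 10.0.0.2 (expiry=8+1=9). clock=8
Op 3: insert a.com -> 10.0.0.1 (expiry=8+1=9). clock=8
Op 4: insert b.com -> 10.0.0.1 (expiry=8+2=10). clock=8
Op 5: insert a.com -> 10.0.0.5 (expiry=8+1=9). clock=8
Op 6: tick 2 -> clock=10. purged={a.com,b.com}
Op 7: insert a.com -> 10.0.0.7 (expiry=10+2=12). clock=10
Op 8: tick 7 -> clock=17. purged={a.com}
Op 9: insert b.com -> 10.0.0.8 (expiry=17+2=19). clock=17
Op 10: tick 4 -> clock=21. purged={b.com}
Op 11: insert b.com -> 10.0.0.2 (expiry=21+1=22). clock=21
Op 12: insert a.com -> 10.0.0.3 (expiry=21+1=22). clock=21
Op 13: insert a.com -> 10.0.0.1 (expiry=21+2=23). clock=21
Op 14: tick 3 -> clock=24. purged={a.com,b.com}
Op 15: tick 2 -> clock=26.
Op 16: insert a.com -> 10.0.0.7 (expiry=26+2=28). clock=26
Final cache (unexpired): {a.com} -> size=1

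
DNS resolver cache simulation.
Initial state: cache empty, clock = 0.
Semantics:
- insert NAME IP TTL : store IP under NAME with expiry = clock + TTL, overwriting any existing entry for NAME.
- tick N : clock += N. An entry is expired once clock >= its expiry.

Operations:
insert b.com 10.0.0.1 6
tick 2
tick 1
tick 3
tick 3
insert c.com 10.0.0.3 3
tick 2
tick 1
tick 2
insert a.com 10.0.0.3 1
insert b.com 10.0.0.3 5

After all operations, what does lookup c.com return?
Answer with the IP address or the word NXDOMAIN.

Answer: NXDOMAIN

Derivation:
Op 1: insert b.com -> 10.0.0.1 (expiry=0+6=6). clock=0
Op 2: tick 2 -> clock=2.
Op 3: tick 1 -> clock=3.
Op 4: tick 3 -> clock=6. purged={b.com}
Op 5: tick 3 -> clock=9.
Op 6: insert c.com -> 10.0.0.3 (expiry=9+3=12). clock=9
Op 7: tick 2 -> clock=11.
Op 8: tick 1 -> clock=12. purged={c.com}
Op 9: tick 2 -> clock=14.
Op 10: insert a.com -> 10.0.0.3 (expiry=14+1=15). clock=14
Op 11: insert b.com -> 10.0.0.3 (expiry=14+5=19). clock=14
lookup c.com: not in cache (expired or never inserted)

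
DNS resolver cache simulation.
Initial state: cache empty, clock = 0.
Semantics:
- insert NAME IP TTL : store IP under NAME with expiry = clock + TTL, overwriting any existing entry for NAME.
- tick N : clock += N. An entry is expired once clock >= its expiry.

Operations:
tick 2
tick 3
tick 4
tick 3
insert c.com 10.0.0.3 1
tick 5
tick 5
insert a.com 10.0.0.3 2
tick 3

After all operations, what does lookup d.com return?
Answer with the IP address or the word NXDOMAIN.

Op 1: tick 2 -> clock=2.
Op 2: tick 3 -> clock=5.
Op 3: tick 4 -> clock=9.
Op 4: tick 3 -> clock=12.
Op 5: insert c.com -> 10.0.0.3 (expiry=12+1=13). clock=12
Op 6: tick 5 -> clock=17. purged={c.com}
Op 7: tick 5 -> clock=22.
Op 8: insert a.com -> 10.0.0.3 (expiry=22+2=24). clock=22
Op 9: tick 3 -> clock=25. purged={a.com}
lookup d.com: not in cache (expired or never inserted)

Answer: NXDOMAIN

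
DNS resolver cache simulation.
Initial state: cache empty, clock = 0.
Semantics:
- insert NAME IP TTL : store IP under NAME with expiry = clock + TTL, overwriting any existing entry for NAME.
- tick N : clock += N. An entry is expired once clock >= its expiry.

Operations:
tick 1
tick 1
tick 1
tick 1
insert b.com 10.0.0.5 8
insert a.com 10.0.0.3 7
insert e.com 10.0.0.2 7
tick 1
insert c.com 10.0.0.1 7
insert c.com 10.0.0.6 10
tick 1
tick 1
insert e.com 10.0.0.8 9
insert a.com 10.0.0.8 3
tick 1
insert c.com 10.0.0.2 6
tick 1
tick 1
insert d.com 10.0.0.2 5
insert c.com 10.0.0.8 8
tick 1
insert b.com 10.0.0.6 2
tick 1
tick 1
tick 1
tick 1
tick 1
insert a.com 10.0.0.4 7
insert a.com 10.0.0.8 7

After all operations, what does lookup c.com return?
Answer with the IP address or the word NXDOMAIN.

Answer: 10.0.0.8

Derivation:
Op 1: tick 1 -> clock=1.
Op 2: tick 1 -> clock=2.
Op 3: tick 1 -> clock=3.
Op 4: tick 1 -> clock=4.
Op 5: insert b.com -> 10.0.0.5 (expiry=4+8=12). clock=4
Op 6: insert a.com -> 10.0.0.3 (expiry=4+7=11). clock=4
Op 7: insert e.com -> 10.0.0.2 (expiry=4+7=11). clock=4
Op 8: tick 1 -> clock=5.
Op 9: insert c.com -> 10.0.0.1 (expiry=5+7=12). clock=5
Op 10: insert c.com -> 10.0.0.6 (expiry=5+10=15). clock=5
Op 11: tick 1 -> clock=6.
Op 12: tick 1 -> clock=7.
Op 13: insert e.com -> 10.0.0.8 (expiry=7+9=16). clock=7
Op 14: insert a.com -> 10.0.0.8 (expiry=7+3=10). clock=7
Op 15: tick 1 -> clock=8.
Op 16: insert c.com -> 10.0.0.2 (expiry=8+6=14). clock=8
Op 17: tick 1 -> clock=9.
Op 18: tick 1 -> clock=10. purged={a.com}
Op 19: insert d.com -> 10.0.0.2 (expiry=10+5=15). clock=10
Op 20: insert c.com -> 10.0.0.8 (expiry=10+8=18). clock=10
Op 21: tick 1 -> clock=11.
Op 22: insert b.com -> 10.0.0.6 (expiry=11+2=13). clock=11
Op 23: tick 1 -> clock=12.
Op 24: tick 1 -> clock=13. purged={b.com}
Op 25: tick 1 -> clock=14.
Op 26: tick 1 -> clock=15. purged={d.com}
Op 27: tick 1 -> clock=16. purged={e.com}
Op 28: insert a.com -> 10.0.0.4 (expiry=16+7=23). clock=16
Op 29: insert a.com -> 10.0.0.8 (expiry=16+7=23). clock=16
lookup c.com: present, ip=10.0.0.8 expiry=18 > clock=16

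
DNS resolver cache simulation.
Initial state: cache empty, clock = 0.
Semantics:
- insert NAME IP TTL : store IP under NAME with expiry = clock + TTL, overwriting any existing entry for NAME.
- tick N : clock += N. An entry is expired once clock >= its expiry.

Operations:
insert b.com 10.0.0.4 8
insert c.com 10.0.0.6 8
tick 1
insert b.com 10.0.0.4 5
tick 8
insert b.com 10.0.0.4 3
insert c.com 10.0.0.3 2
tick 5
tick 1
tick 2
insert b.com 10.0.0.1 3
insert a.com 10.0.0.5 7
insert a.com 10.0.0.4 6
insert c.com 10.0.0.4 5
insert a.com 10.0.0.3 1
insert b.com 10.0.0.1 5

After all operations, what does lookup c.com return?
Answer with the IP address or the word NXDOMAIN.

Op 1: insert b.com -> 10.0.0.4 (expiry=0+8=8). clock=0
Op 2: insert c.com -> 10.0.0.6 (expiry=0+8=8). clock=0
Op 3: tick 1 -> clock=1.
Op 4: insert b.com -> 10.0.0.4 (expiry=1+5=6). clock=1
Op 5: tick 8 -> clock=9. purged={b.com,c.com}
Op 6: insert b.com -> 10.0.0.4 (expiry=9+3=12). clock=9
Op 7: insert c.com -> 10.0.0.3 (expiry=9+2=11). clock=9
Op 8: tick 5 -> clock=14. purged={b.com,c.com}
Op 9: tick 1 -> clock=15.
Op 10: tick 2 -> clock=17.
Op 11: insert b.com -> 10.0.0.1 (expiry=17+3=20). clock=17
Op 12: insert a.com -> 10.0.0.5 (expiry=17+7=24). clock=17
Op 13: insert a.com -> 10.0.0.4 (expiry=17+6=23). clock=17
Op 14: insert c.com -> 10.0.0.4 (expiry=17+5=22). clock=17
Op 15: insert a.com -> 10.0.0.3 (expiry=17+1=18). clock=17
Op 16: insert b.com -> 10.0.0.1 (expiry=17+5=22). clock=17
lookup c.com: present, ip=10.0.0.4 expiry=22 > clock=17

Answer: 10.0.0.4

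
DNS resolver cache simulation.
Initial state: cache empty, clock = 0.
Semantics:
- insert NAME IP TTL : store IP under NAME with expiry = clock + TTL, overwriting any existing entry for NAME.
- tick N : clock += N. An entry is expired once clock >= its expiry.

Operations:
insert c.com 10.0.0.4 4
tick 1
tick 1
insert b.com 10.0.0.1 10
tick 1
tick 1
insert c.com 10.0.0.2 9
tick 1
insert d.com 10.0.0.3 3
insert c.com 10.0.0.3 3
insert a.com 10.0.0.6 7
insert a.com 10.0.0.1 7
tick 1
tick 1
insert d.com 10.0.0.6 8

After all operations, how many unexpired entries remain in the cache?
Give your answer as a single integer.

Answer: 4

Derivation:
Op 1: insert c.com -> 10.0.0.4 (expiry=0+4=4). clock=0
Op 2: tick 1 -> clock=1.
Op 3: tick 1 -> clock=2.
Op 4: insert b.com -> 10.0.0.1 (expiry=2+10=12). clock=2
Op 5: tick 1 -> clock=3.
Op 6: tick 1 -> clock=4. purged={c.com}
Op 7: insert c.com -> 10.0.0.2 (expiry=4+9=13). clock=4
Op 8: tick 1 -> clock=5.
Op 9: insert d.com -> 10.0.0.3 (expiry=5+3=8). clock=5
Op 10: insert c.com -> 10.0.0.3 (expiry=5+3=8). clock=5
Op 11: insert a.com -> 10.0.0.6 (expiry=5+7=12). clock=5
Op 12: insert a.com -> 10.0.0.1 (expiry=5+7=12). clock=5
Op 13: tick 1 -> clock=6.
Op 14: tick 1 -> clock=7.
Op 15: insert d.com -> 10.0.0.6 (expiry=7+8=15). clock=7
Final cache (unexpired): {a.com,b.com,c.com,d.com} -> size=4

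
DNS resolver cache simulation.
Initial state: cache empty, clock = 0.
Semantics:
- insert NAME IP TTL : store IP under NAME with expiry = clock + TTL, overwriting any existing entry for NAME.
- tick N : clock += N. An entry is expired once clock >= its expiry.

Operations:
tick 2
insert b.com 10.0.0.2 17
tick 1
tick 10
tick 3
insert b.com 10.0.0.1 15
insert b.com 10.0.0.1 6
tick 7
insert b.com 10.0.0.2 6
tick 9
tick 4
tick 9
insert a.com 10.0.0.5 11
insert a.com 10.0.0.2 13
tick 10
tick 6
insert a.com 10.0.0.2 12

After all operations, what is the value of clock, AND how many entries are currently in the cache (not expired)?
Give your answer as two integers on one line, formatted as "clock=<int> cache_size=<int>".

Answer: clock=61 cache_size=1

Derivation:
Op 1: tick 2 -> clock=2.
Op 2: insert b.com -> 10.0.0.2 (expiry=2+17=19). clock=2
Op 3: tick 1 -> clock=3.
Op 4: tick 10 -> clock=13.
Op 5: tick 3 -> clock=16.
Op 6: insert b.com -> 10.0.0.1 (expiry=16+15=31). clock=16
Op 7: insert b.com -> 10.0.0.1 (expiry=16+6=22). clock=16
Op 8: tick 7 -> clock=23. purged={b.com}
Op 9: insert b.com -> 10.0.0.2 (expiry=23+6=29). clock=23
Op 10: tick 9 -> clock=32. purged={b.com}
Op 11: tick 4 -> clock=36.
Op 12: tick 9 -> clock=45.
Op 13: insert a.com -> 10.0.0.5 (expiry=45+11=56). clock=45
Op 14: insert a.com -> 10.0.0.2 (expiry=45+13=58). clock=45
Op 15: tick 10 -> clock=55.
Op 16: tick 6 -> clock=61. purged={a.com}
Op 17: insert a.com -> 10.0.0.2 (expiry=61+12=73). clock=61
Final clock = 61
Final cache (unexpired): {a.com} -> size=1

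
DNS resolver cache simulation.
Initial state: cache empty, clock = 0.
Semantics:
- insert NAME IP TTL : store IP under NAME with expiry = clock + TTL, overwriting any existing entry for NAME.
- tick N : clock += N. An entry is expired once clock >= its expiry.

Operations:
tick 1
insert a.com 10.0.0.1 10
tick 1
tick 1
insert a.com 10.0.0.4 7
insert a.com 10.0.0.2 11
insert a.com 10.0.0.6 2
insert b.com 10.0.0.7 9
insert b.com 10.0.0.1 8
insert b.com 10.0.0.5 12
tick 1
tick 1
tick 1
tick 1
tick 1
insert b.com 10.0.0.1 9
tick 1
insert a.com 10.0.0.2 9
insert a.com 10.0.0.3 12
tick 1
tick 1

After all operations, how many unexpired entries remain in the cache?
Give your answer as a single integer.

Answer: 2

Derivation:
Op 1: tick 1 -> clock=1.
Op 2: insert a.com -> 10.0.0.1 (expiry=1+10=11). clock=1
Op 3: tick 1 -> clock=2.
Op 4: tick 1 -> clock=3.
Op 5: insert a.com -> 10.0.0.4 (expiry=3+7=10). clock=3
Op 6: insert a.com -> 10.0.0.2 (expiry=3+11=14). clock=3
Op 7: insert a.com -> 10.0.0.6 (expiry=3+2=5). clock=3
Op 8: insert b.com -> 10.0.0.7 (expiry=3+9=12). clock=3
Op 9: insert b.com -> 10.0.0.1 (expiry=3+8=11). clock=3
Op 10: insert b.com -> 10.0.0.5 (expiry=3+12=15). clock=3
Op 11: tick 1 -> clock=4.
Op 12: tick 1 -> clock=5. purged={a.com}
Op 13: tick 1 -> clock=6.
Op 14: tick 1 -> clock=7.
Op 15: tick 1 -> clock=8.
Op 16: insert b.com -> 10.0.0.1 (expiry=8+9=17). clock=8
Op 17: tick 1 -> clock=9.
Op 18: insert a.com -> 10.0.0.2 (expiry=9+9=18). clock=9
Op 19: insert a.com -> 10.0.0.3 (expiry=9+12=21). clock=9
Op 20: tick 1 -> clock=10.
Op 21: tick 1 -> clock=11.
Final cache (unexpired): {a.com,b.com} -> size=2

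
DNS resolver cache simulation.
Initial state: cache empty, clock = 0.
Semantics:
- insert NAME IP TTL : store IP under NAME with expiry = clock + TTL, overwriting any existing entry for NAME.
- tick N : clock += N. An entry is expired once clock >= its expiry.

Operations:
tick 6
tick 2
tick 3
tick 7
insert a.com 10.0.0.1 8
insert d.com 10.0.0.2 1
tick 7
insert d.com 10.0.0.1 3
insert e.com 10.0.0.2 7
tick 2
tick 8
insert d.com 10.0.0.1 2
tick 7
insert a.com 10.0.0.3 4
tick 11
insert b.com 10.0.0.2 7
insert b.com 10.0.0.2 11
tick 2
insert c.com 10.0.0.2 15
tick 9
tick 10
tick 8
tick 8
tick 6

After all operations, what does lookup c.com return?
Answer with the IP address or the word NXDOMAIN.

Answer: NXDOMAIN

Derivation:
Op 1: tick 6 -> clock=6.
Op 2: tick 2 -> clock=8.
Op 3: tick 3 -> clock=11.
Op 4: tick 7 -> clock=18.
Op 5: insert a.com -> 10.0.0.1 (expiry=18+8=26). clock=18
Op 6: insert d.com -> 10.0.0.2 (expiry=18+1=19). clock=18
Op 7: tick 7 -> clock=25. purged={d.com}
Op 8: insert d.com -> 10.0.0.1 (expiry=25+3=28). clock=25
Op 9: insert e.com -> 10.0.0.2 (expiry=25+7=32). clock=25
Op 10: tick 2 -> clock=27. purged={a.com}
Op 11: tick 8 -> clock=35. purged={d.com,e.com}
Op 12: insert d.com -> 10.0.0.1 (expiry=35+2=37). clock=35
Op 13: tick 7 -> clock=42. purged={d.com}
Op 14: insert a.com -> 10.0.0.3 (expiry=42+4=46). clock=42
Op 15: tick 11 -> clock=53. purged={a.com}
Op 16: insert b.com -> 10.0.0.2 (expiry=53+7=60). clock=53
Op 17: insert b.com -> 10.0.0.2 (expiry=53+11=64). clock=53
Op 18: tick 2 -> clock=55.
Op 19: insert c.com -> 10.0.0.2 (expiry=55+15=70). clock=55
Op 20: tick 9 -> clock=64. purged={b.com}
Op 21: tick 10 -> clock=74. purged={c.com}
Op 22: tick 8 -> clock=82.
Op 23: tick 8 -> clock=90.
Op 24: tick 6 -> clock=96.
lookup c.com: not in cache (expired or never inserted)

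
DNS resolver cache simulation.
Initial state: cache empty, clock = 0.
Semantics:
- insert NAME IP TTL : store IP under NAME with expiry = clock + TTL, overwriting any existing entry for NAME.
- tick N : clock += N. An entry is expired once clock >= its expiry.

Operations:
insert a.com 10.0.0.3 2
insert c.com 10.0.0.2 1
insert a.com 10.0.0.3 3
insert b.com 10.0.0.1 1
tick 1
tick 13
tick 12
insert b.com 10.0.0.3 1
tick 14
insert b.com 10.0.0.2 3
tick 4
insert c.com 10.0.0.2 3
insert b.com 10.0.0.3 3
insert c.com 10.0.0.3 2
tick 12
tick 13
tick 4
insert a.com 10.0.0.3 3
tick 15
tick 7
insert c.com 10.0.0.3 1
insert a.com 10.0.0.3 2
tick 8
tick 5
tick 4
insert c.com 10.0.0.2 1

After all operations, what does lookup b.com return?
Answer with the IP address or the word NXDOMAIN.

Answer: NXDOMAIN

Derivation:
Op 1: insert a.com -> 10.0.0.3 (expiry=0+2=2). clock=0
Op 2: insert c.com -> 10.0.0.2 (expiry=0+1=1). clock=0
Op 3: insert a.com -> 10.0.0.3 (expiry=0+3=3). clock=0
Op 4: insert b.com -> 10.0.0.1 (expiry=0+1=1). clock=0
Op 5: tick 1 -> clock=1. purged={b.com,c.com}
Op 6: tick 13 -> clock=14. purged={a.com}
Op 7: tick 12 -> clock=26.
Op 8: insert b.com -> 10.0.0.3 (expiry=26+1=27). clock=26
Op 9: tick 14 -> clock=40. purged={b.com}
Op 10: insert b.com -> 10.0.0.2 (expiry=40+3=43). clock=40
Op 11: tick 4 -> clock=44. purged={b.com}
Op 12: insert c.com -> 10.0.0.2 (expiry=44+3=47). clock=44
Op 13: insert b.com -> 10.0.0.3 (expiry=44+3=47). clock=44
Op 14: insert c.com -> 10.0.0.3 (expiry=44+2=46). clock=44
Op 15: tick 12 -> clock=56. purged={b.com,c.com}
Op 16: tick 13 -> clock=69.
Op 17: tick 4 -> clock=73.
Op 18: insert a.com -> 10.0.0.3 (expiry=73+3=76). clock=73
Op 19: tick 15 -> clock=88. purged={a.com}
Op 20: tick 7 -> clock=95.
Op 21: insert c.com -> 10.0.0.3 (expiry=95+1=96). clock=95
Op 22: insert a.com -> 10.0.0.3 (expiry=95+2=97). clock=95
Op 23: tick 8 -> clock=103. purged={a.com,c.com}
Op 24: tick 5 -> clock=108.
Op 25: tick 4 -> clock=112.
Op 26: insert c.com -> 10.0.0.2 (expiry=112+1=113). clock=112
lookup b.com: not in cache (expired or never inserted)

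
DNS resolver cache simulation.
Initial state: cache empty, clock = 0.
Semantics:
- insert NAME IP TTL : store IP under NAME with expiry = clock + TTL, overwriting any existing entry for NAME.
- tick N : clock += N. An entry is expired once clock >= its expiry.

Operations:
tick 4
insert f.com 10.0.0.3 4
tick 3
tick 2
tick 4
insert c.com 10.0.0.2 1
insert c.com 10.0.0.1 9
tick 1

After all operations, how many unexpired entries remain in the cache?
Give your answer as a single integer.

Answer: 1

Derivation:
Op 1: tick 4 -> clock=4.
Op 2: insert f.com -> 10.0.0.3 (expiry=4+4=8). clock=4
Op 3: tick 3 -> clock=7.
Op 4: tick 2 -> clock=9. purged={f.com}
Op 5: tick 4 -> clock=13.
Op 6: insert c.com -> 10.0.0.2 (expiry=13+1=14). clock=13
Op 7: insert c.com -> 10.0.0.1 (expiry=13+9=22). clock=13
Op 8: tick 1 -> clock=14.
Final cache (unexpired): {c.com} -> size=1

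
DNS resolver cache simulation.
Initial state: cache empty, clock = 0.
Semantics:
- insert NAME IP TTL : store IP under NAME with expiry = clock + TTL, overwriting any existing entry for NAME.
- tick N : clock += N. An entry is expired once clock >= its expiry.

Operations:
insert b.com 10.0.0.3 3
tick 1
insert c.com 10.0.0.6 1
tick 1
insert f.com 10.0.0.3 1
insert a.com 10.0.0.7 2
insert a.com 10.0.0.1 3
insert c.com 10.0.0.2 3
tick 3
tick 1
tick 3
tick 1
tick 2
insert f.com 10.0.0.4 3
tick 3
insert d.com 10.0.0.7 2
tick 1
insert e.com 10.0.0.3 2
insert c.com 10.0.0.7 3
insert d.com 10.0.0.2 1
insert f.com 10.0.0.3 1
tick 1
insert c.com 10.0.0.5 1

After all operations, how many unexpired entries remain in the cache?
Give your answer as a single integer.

Answer: 2

Derivation:
Op 1: insert b.com -> 10.0.0.3 (expiry=0+3=3). clock=0
Op 2: tick 1 -> clock=1.
Op 3: insert c.com -> 10.0.0.6 (expiry=1+1=2). clock=1
Op 4: tick 1 -> clock=2. purged={c.com}
Op 5: insert f.com -> 10.0.0.3 (expiry=2+1=3). clock=2
Op 6: insert a.com -> 10.0.0.7 (expiry=2+2=4). clock=2
Op 7: insert a.com -> 10.0.0.1 (expiry=2+3=5). clock=2
Op 8: insert c.com -> 10.0.0.2 (expiry=2+3=5). clock=2
Op 9: tick 3 -> clock=5. purged={a.com,b.com,c.com,f.com}
Op 10: tick 1 -> clock=6.
Op 11: tick 3 -> clock=9.
Op 12: tick 1 -> clock=10.
Op 13: tick 2 -> clock=12.
Op 14: insert f.com -> 10.0.0.4 (expiry=12+3=15). clock=12
Op 15: tick 3 -> clock=15. purged={f.com}
Op 16: insert d.com -> 10.0.0.7 (expiry=15+2=17). clock=15
Op 17: tick 1 -> clock=16.
Op 18: insert e.com -> 10.0.0.3 (expiry=16+2=18). clock=16
Op 19: insert c.com -> 10.0.0.7 (expiry=16+3=19). clock=16
Op 20: insert d.com -> 10.0.0.2 (expiry=16+1=17). clock=16
Op 21: insert f.com -> 10.0.0.3 (expiry=16+1=17). clock=16
Op 22: tick 1 -> clock=17. purged={d.com,f.com}
Op 23: insert c.com -> 10.0.0.5 (expiry=17+1=18). clock=17
Final cache (unexpired): {c.com,e.com} -> size=2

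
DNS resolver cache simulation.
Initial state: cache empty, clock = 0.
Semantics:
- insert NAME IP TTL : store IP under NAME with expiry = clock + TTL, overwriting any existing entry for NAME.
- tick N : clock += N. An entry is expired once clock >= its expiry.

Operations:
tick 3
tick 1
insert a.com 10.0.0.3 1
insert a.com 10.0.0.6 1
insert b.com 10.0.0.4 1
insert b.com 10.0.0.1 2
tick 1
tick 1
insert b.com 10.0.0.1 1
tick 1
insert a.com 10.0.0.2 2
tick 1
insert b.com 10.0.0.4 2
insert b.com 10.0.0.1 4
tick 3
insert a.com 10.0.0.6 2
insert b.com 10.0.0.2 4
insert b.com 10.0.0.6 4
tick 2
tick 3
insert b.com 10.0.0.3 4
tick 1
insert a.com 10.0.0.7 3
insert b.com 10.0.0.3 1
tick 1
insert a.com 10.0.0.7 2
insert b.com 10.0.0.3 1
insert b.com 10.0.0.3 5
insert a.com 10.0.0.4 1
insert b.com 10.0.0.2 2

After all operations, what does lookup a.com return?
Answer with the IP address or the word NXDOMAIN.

Answer: 10.0.0.4

Derivation:
Op 1: tick 3 -> clock=3.
Op 2: tick 1 -> clock=4.
Op 3: insert a.com -> 10.0.0.3 (expiry=4+1=5). clock=4
Op 4: insert a.com -> 10.0.0.6 (expiry=4+1=5). clock=4
Op 5: insert b.com -> 10.0.0.4 (expiry=4+1=5). clock=4
Op 6: insert b.com -> 10.0.0.1 (expiry=4+2=6). clock=4
Op 7: tick 1 -> clock=5. purged={a.com}
Op 8: tick 1 -> clock=6. purged={b.com}
Op 9: insert b.com -> 10.0.0.1 (expiry=6+1=7). clock=6
Op 10: tick 1 -> clock=7. purged={b.com}
Op 11: insert a.com -> 10.0.0.2 (expiry=7+2=9). clock=7
Op 12: tick 1 -> clock=8.
Op 13: insert b.com -> 10.0.0.4 (expiry=8+2=10). clock=8
Op 14: insert b.com -> 10.0.0.1 (expiry=8+4=12). clock=8
Op 15: tick 3 -> clock=11. purged={a.com}
Op 16: insert a.com -> 10.0.0.6 (expiry=11+2=13). clock=11
Op 17: insert b.com -> 10.0.0.2 (expiry=11+4=15). clock=11
Op 18: insert b.com -> 10.0.0.6 (expiry=11+4=15). clock=11
Op 19: tick 2 -> clock=13. purged={a.com}
Op 20: tick 3 -> clock=16. purged={b.com}
Op 21: insert b.com -> 10.0.0.3 (expiry=16+4=20). clock=16
Op 22: tick 1 -> clock=17.
Op 23: insert a.com -> 10.0.0.7 (expiry=17+3=20). clock=17
Op 24: insert b.com -> 10.0.0.3 (expiry=17+1=18). clock=17
Op 25: tick 1 -> clock=18. purged={b.com}
Op 26: insert a.com -> 10.0.0.7 (expiry=18+2=20). clock=18
Op 27: insert b.com -> 10.0.0.3 (expiry=18+1=19). clock=18
Op 28: insert b.com -> 10.0.0.3 (expiry=18+5=23). clock=18
Op 29: insert a.com -> 10.0.0.4 (expiry=18+1=19). clock=18
Op 30: insert b.com -> 10.0.0.2 (expiry=18+2=20). clock=18
lookup a.com: present, ip=10.0.0.4 expiry=19 > clock=18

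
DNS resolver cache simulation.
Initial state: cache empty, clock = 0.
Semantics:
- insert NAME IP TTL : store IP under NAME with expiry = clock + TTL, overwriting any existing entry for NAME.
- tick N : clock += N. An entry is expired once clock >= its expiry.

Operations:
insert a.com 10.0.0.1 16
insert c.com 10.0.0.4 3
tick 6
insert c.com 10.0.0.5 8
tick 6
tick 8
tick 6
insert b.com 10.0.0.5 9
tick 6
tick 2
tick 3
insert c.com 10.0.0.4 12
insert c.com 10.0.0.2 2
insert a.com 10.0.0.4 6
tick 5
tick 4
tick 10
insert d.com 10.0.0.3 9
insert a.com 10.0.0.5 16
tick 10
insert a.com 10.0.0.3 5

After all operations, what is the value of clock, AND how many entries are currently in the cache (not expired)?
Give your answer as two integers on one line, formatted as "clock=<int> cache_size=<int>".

Op 1: insert a.com -> 10.0.0.1 (expiry=0+16=16). clock=0
Op 2: insert c.com -> 10.0.0.4 (expiry=0+3=3). clock=0
Op 3: tick 6 -> clock=6. purged={c.com}
Op 4: insert c.com -> 10.0.0.5 (expiry=6+8=14). clock=6
Op 5: tick 6 -> clock=12.
Op 6: tick 8 -> clock=20. purged={a.com,c.com}
Op 7: tick 6 -> clock=26.
Op 8: insert b.com -> 10.0.0.5 (expiry=26+9=35). clock=26
Op 9: tick 6 -> clock=32.
Op 10: tick 2 -> clock=34.
Op 11: tick 3 -> clock=37. purged={b.com}
Op 12: insert c.com -> 10.0.0.4 (expiry=37+12=49). clock=37
Op 13: insert c.com -> 10.0.0.2 (expiry=37+2=39). clock=37
Op 14: insert a.com -> 10.0.0.4 (expiry=37+6=43). clock=37
Op 15: tick 5 -> clock=42. purged={c.com}
Op 16: tick 4 -> clock=46. purged={a.com}
Op 17: tick 10 -> clock=56.
Op 18: insert d.com -> 10.0.0.3 (expiry=56+9=65). clock=56
Op 19: insert a.com -> 10.0.0.5 (expiry=56+16=72). clock=56
Op 20: tick 10 -> clock=66. purged={d.com}
Op 21: insert a.com -> 10.0.0.3 (expiry=66+5=71). clock=66
Final clock = 66
Final cache (unexpired): {a.com} -> size=1

Answer: clock=66 cache_size=1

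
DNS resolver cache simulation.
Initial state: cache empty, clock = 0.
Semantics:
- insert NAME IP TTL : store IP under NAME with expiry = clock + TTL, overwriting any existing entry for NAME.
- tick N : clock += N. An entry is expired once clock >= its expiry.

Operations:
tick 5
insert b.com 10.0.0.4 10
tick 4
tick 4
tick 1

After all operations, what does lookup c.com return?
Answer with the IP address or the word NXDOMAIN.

Answer: NXDOMAIN

Derivation:
Op 1: tick 5 -> clock=5.
Op 2: insert b.com -> 10.0.0.4 (expiry=5+10=15). clock=5
Op 3: tick 4 -> clock=9.
Op 4: tick 4 -> clock=13.
Op 5: tick 1 -> clock=14.
lookup c.com: not in cache (expired or never inserted)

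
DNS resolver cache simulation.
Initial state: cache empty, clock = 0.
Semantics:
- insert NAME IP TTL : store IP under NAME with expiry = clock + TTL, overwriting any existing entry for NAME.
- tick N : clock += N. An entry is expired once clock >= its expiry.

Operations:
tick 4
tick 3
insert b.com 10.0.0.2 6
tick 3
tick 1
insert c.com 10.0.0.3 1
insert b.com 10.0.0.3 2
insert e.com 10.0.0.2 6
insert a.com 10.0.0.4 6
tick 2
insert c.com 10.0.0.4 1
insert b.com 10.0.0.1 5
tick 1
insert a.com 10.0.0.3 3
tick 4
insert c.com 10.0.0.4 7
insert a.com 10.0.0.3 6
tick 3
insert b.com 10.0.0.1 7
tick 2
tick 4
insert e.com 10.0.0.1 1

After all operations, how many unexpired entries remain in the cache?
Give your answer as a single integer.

Answer: 2

Derivation:
Op 1: tick 4 -> clock=4.
Op 2: tick 3 -> clock=7.
Op 3: insert b.com -> 10.0.0.2 (expiry=7+6=13). clock=7
Op 4: tick 3 -> clock=10.
Op 5: tick 1 -> clock=11.
Op 6: insert c.com -> 10.0.0.3 (expiry=11+1=12). clock=11
Op 7: insert b.com -> 10.0.0.3 (expiry=11+2=13). clock=11
Op 8: insert e.com -> 10.0.0.2 (expiry=11+6=17). clock=11
Op 9: insert a.com -> 10.0.0.4 (expiry=11+6=17). clock=11
Op 10: tick 2 -> clock=13. purged={b.com,c.com}
Op 11: insert c.com -> 10.0.0.4 (expiry=13+1=14). clock=13
Op 12: insert b.com -> 10.0.0.1 (expiry=13+5=18). clock=13
Op 13: tick 1 -> clock=14. purged={c.com}
Op 14: insert a.com -> 10.0.0.3 (expiry=14+3=17). clock=14
Op 15: tick 4 -> clock=18. purged={a.com,b.com,e.com}
Op 16: insert c.com -> 10.0.0.4 (expiry=18+7=25). clock=18
Op 17: insert a.com -> 10.0.0.3 (expiry=18+6=24). clock=18
Op 18: tick 3 -> clock=21.
Op 19: insert b.com -> 10.0.0.1 (expiry=21+7=28). clock=21
Op 20: tick 2 -> clock=23.
Op 21: tick 4 -> clock=27. purged={a.com,c.com}
Op 22: insert e.com -> 10.0.0.1 (expiry=27+1=28). clock=27
Final cache (unexpired): {b.com,e.com} -> size=2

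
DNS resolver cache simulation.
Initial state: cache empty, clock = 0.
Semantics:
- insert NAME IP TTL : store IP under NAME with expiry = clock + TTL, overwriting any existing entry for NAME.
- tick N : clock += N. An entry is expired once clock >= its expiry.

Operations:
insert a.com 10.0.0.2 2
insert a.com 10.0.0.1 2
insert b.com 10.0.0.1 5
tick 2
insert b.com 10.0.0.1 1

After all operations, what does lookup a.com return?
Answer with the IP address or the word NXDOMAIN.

Op 1: insert a.com -> 10.0.0.2 (expiry=0+2=2). clock=0
Op 2: insert a.com -> 10.0.0.1 (expiry=0+2=2). clock=0
Op 3: insert b.com -> 10.0.0.1 (expiry=0+5=5). clock=0
Op 4: tick 2 -> clock=2. purged={a.com}
Op 5: insert b.com -> 10.0.0.1 (expiry=2+1=3). clock=2
lookup a.com: not in cache (expired or never inserted)

Answer: NXDOMAIN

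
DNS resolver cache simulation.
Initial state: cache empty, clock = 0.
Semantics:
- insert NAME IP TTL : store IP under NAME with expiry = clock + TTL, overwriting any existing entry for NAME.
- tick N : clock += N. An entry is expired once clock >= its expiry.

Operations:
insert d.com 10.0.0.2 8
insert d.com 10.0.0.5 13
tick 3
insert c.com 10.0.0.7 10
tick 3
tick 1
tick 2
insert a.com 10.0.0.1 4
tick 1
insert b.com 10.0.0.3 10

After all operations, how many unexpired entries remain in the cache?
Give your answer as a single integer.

Op 1: insert d.com -> 10.0.0.2 (expiry=0+8=8). clock=0
Op 2: insert d.com -> 10.0.0.5 (expiry=0+13=13). clock=0
Op 3: tick 3 -> clock=3.
Op 4: insert c.com -> 10.0.0.7 (expiry=3+10=13). clock=3
Op 5: tick 3 -> clock=6.
Op 6: tick 1 -> clock=7.
Op 7: tick 2 -> clock=9.
Op 8: insert a.com -> 10.0.0.1 (expiry=9+4=13). clock=9
Op 9: tick 1 -> clock=10.
Op 10: insert b.com -> 10.0.0.3 (expiry=10+10=20). clock=10
Final cache (unexpired): {a.com,b.com,c.com,d.com} -> size=4

Answer: 4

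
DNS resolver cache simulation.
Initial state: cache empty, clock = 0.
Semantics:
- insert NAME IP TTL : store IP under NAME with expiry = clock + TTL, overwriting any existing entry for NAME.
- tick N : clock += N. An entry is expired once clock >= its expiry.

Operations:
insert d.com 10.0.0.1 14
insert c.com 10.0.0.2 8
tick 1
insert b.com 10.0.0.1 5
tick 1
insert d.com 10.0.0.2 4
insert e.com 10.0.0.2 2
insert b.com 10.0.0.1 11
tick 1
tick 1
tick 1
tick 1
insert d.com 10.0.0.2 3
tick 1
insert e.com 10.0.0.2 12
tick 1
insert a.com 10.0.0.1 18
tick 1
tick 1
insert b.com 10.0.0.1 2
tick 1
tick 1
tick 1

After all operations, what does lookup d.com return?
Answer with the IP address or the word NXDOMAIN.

Answer: NXDOMAIN

Derivation:
Op 1: insert d.com -> 10.0.0.1 (expiry=0+14=14). clock=0
Op 2: insert c.com -> 10.0.0.2 (expiry=0+8=8). clock=0
Op 3: tick 1 -> clock=1.
Op 4: insert b.com -> 10.0.0.1 (expiry=1+5=6). clock=1
Op 5: tick 1 -> clock=2.
Op 6: insert d.com -> 10.0.0.2 (expiry=2+4=6). clock=2
Op 7: insert e.com -> 10.0.0.2 (expiry=2+2=4). clock=2
Op 8: insert b.com -> 10.0.0.1 (expiry=2+11=13). clock=2
Op 9: tick 1 -> clock=3.
Op 10: tick 1 -> clock=4. purged={e.com}
Op 11: tick 1 -> clock=5.
Op 12: tick 1 -> clock=6. purged={d.com}
Op 13: insert d.com -> 10.0.0.2 (expiry=6+3=9). clock=6
Op 14: tick 1 -> clock=7.
Op 15: insert e.com -> 10.0.0.2 (expiry=7+12=19). clock=7
Op 16: tick 1 -> clock=8. purged={c.com}
Op 17: insert a.com -> 10.0.0.1 (expiry=8+18=26). clock=8
Op 18: tick 1 -> clock=9. purged={d.com}
Op 19: tick 1 -> clock=10.
Op 20: insert b.com -> 10.0.0.1 (expiry=10+2=12). clock=10
Op 21: tick 1 -> clock=11.
Op 22: tick 1 -> clock=12. purged={b.com}
Op 23: tick 1 -> clock=13.
lookup d.com: not in cache (expired or never inserted)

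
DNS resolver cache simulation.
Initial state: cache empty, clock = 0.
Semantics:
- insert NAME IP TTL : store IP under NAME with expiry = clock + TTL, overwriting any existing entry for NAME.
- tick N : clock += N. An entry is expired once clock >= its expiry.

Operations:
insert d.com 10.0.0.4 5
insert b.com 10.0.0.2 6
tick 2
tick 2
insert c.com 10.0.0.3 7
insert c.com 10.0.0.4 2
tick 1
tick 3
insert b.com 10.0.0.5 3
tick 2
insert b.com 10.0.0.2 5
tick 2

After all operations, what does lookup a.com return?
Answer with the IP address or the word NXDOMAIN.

Answer: NXDOMAIN

Derivation:
Op 1: insert d.com -> 10.0.0.4 (expiry=0+5=5). clock=0
Op 2: insert b.com -> 10.0.0.2 (expiry=0+6=6). clock=0
Op 3: tick 2 -> clock=2.
Op 4: tick 2 -> clock=4.
Op 5: insert c.com -> 10.0.0.3 (expiry=4+7=11). clock=4
Op 6: insert c.com -> 10.0.0.4 (expiry=4+2=6). clock=4
Op 7: tick 1 -> clock=5. purged={d.com}
Op 8: tick 3 -> clock=8. purged={b.com,c.com}
Op 9: insert b.com -> 10.0.0.5 (expiry=8+3=11). clock=8
Op 10: tick 2 -> clock=10.
Op 11: insert b.com -> 10.0.0.2 (expiry=10+5=15). clock=10
Op 12: tick 2 -> clock=12.
lookup a.com: not in cache (expired or never inserted)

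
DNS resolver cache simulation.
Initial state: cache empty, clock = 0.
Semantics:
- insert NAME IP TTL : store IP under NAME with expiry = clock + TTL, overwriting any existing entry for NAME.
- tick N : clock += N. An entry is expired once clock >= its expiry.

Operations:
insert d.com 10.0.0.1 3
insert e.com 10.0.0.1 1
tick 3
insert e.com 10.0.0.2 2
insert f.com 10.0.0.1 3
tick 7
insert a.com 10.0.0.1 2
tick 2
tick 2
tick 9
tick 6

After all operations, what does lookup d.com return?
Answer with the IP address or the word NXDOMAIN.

Op 1: insert d.com -> 10.0.0.1 (expiry=0+3=3). clock=0
Op 2: insert e.com -> 10.0.0.1 (expiry=0+1=1). clock=0
Op 3: tick 3 -> clock=3. purged={d.com,e.com}
Op 4: insert e.com -> 10.0.0.2 (expiry=3+2=5). clock=3
Op 5: insert f.com -> 10.0.0.1 (expiry=3+3=6). clock=3
Op 6: tick 7 -> clock=10. purged={e.com,f.com}
Op 7: insert a.com -> 10.0.0.1 (expiry=10+2=12). clock=10
Op 8: tick 2 -> clock=12. purged={a.com}
Op 9: tick 2 -> clock=14.
Op 10: tick 9 -> clock=23.
Op 11: tick 6 -> clock=29.
lookup d.com: not in cache (expired or never inserted)

Answer: NXDOMAIN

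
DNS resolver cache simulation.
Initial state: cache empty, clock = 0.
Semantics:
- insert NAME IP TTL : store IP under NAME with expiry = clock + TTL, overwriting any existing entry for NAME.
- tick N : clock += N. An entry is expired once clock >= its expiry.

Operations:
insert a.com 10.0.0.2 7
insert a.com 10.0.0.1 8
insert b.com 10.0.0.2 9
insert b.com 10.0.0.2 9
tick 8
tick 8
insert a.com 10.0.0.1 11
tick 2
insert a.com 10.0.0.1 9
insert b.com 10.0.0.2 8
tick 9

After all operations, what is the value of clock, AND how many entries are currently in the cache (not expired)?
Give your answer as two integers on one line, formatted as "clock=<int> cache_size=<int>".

Op 1: insert a.com -> 10.0.0.2 (expiry=0+7=7). clock=0
Op 2: insert a.com -> 10.0.0.1 (expiry=0+8=8). clock=0
Op 3: insert b.com -> 10.0.0.2 (expiry=0+9=9). clock=0
Op 4: insert b.com -> 10.0.0.2 (expiry=0+9=9). clock=0
Op 5: tick 8 -> clock=8. purged={a.com}
Op 6: tick 8 -> clock=16. purged={b.com}
Op 7: insert a.com -> 10.0.0.1 (expiry=16+11=27). clock=16
Op 8: tick 2 -> clock=18.
Op 9: insert a.com -> 10.0.0.1 (expiry=18+9=27). clock=18
Op 10: insert b.com -> 10.0.0.2 (expiry=18+8=26). clock=18
Op 11: tick 9 -> clock=27. purged={a.com,b.com}
Final clock = 27
Final cache (unexpired): {} -> size=0

Answer: clock=27 cache_size=0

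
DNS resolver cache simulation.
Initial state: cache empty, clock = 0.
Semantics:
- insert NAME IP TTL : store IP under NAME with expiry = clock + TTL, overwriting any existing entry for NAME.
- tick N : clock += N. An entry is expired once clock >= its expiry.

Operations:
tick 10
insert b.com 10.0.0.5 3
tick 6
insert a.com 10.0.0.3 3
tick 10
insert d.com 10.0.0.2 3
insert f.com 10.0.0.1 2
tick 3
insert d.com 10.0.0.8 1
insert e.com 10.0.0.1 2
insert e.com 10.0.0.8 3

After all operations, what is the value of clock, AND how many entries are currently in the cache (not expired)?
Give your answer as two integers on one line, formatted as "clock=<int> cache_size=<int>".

Op 1: tick 10 -> clock=10.
Op 2: insert b.com -> 10.0.0.5 (expiry=10+3=13). clock=10
Op 3: tick 6 -> clock=16. purged={b.com}
Op 4: insert a.com -> 10.0.0.3 (expiry=16+3=19). clock=16
Op 5: tick 10 -> clock=26. purged={a.com}
Op 6: insert d.com -> 10.0.0.2 (expiry=26+3=29). clock=26
Op 7: insert f.com -> 10.0.0.1 (expiry=26+2=28). clock=26
Op 8: tick 3 -> clock=29. purged={d.com,f.com}
Op 9: insert d.com -> 10.0.0.8 (expiry=29+1=30). clock=29
Op 10: insert e.com -> 10.0.0.1 (expiry=29+2=31). clock=29
Op 11: insert e.com -> 10.0.0.8 (expiry=29+3=32). clock=29
Final clock = 29
Final cache (unexpired): {d.com,e.com} -> size=2

Answer: clock=29 cache_size=2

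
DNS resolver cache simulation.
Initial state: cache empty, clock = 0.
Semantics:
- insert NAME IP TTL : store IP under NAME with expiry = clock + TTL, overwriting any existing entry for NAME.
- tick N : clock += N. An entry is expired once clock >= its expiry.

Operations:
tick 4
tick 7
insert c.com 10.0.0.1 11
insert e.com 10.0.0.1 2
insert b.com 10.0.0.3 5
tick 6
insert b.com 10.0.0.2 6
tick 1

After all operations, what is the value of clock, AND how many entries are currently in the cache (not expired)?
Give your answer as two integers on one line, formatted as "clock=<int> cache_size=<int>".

Answer: clock=18 cache_size=2

Derivation:
Op 1: tick 4 -> clock=4.
Op 2: tick 7 -> clock=11.
Op 3: insert c.com -> 10.0.0.1 (expiry=11+11=22). clock=11
Op 4: insert e.com -> 10.0.0.1 (expiry=11+2=13). clock=11
Op 5: insert b.com -> 10.0.0.3 (expiry=11+5=16). clock=11
Op 6: tick 6 -> clock=17. purged={b.com,e.com}
Op 7: insert b.com -> 10.0.0.2 (expiry=17+6=23). clock=17
Op 8: tick 1 -> clock=18.
Final clock = 18
Final cache (unexpired): {b.com,c.com} -> size=2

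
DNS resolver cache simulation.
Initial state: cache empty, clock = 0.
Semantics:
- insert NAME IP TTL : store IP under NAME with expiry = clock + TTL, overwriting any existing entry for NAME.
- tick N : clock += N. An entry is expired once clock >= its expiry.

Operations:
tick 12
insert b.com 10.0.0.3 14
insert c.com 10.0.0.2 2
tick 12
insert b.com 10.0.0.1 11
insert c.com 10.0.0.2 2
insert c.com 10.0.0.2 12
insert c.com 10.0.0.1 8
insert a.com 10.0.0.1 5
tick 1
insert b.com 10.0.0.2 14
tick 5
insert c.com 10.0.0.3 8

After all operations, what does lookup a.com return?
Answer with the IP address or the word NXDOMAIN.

Answer: NXDOMAIN

Derivation:
Op 1: tick 12 -> clock=12.
Op 2: insert b.com -> 10.0.0.3 (expiry=12+14=26). clock=12
Op 3: insert c.com -> 10.0.0.2 (expiry=12+2=14). clock=12
Op 4: tick 12 -> clock=24. purged={c.com}
Op 5: insert b.com -> 10.0.0.1 (expiry=24+11=35). clock=24
Op 6: insert c.com -> 10.0.0.2 (expiry=24+2=26). clock=24
Op 7: insert c.com -> 10.0.0.2 (expiry=24+12=36). clock=24
Op 8: insert c.com -> 10.0.0.1 (expiry=24+8=32). clock=24
Op 9: insert a.com -> 10.0.0.1 (expiry=24+5=29). clock=24
Op 10: tick 1 -> clock=25.
Op 11: insert b.com -> 10.0.0.2 (expiry=25+14=39). clock=25
Op 12: tick 5 -> clock=30. purged={a.com}
Op 13: insert c.com -> 10.0.0.3 (expiry=30+8=38). clock=30
lookup a.com: not in cache (expired or never inserted)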